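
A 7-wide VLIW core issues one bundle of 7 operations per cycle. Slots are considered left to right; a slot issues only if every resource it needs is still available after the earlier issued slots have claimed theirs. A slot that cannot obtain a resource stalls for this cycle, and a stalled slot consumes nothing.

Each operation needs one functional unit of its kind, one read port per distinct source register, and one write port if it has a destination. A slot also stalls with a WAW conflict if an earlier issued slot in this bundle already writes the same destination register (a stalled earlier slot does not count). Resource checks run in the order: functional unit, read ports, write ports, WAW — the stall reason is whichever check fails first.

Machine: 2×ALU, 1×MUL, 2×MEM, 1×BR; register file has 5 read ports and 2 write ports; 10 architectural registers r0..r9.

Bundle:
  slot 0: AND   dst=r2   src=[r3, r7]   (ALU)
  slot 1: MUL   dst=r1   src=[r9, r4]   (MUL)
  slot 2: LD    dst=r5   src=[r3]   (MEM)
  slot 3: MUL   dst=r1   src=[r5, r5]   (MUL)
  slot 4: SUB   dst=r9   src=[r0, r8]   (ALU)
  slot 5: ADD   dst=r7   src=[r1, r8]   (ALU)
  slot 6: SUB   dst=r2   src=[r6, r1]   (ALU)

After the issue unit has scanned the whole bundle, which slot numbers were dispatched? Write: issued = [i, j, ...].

[0] ALU needs rd=2 wr=1: ok; after: ALU=1 MUL=1 MEM=2 BR=1, R=3, W=1
[1] MUL needs rd=2 wr=1: ok; after: ALU=1 MUL=0 MEM=2 BR=1, R=1, W=0
[2] MEM needs rd=1 wr=1: WR_PORT; after: ALU=1 MUL=0 MEM=2 BR=1, R=1, W=0
[3] MUL needs rd=1 wr=1: FU; after: ALU=1 MUL=0 MEM=2 BR=1, R=1, W=0
[4] ALU needs rd=2 wr=1: RD_PORT; after: ALU=1 MUL=0 MEM=2 BR=1, R=1, W=0
[5] ALU needs rd=2 wr=1: RD_PORT; after: ALU=1 MUL=0 MEM=2 BR=1, R=1, W=0
[6] ALU needs rd=2 wr=1: RD_PORT; after: ALU=1 MUL=0 MEM=2 BR=1, R=1, W=0

issued = [0, 1]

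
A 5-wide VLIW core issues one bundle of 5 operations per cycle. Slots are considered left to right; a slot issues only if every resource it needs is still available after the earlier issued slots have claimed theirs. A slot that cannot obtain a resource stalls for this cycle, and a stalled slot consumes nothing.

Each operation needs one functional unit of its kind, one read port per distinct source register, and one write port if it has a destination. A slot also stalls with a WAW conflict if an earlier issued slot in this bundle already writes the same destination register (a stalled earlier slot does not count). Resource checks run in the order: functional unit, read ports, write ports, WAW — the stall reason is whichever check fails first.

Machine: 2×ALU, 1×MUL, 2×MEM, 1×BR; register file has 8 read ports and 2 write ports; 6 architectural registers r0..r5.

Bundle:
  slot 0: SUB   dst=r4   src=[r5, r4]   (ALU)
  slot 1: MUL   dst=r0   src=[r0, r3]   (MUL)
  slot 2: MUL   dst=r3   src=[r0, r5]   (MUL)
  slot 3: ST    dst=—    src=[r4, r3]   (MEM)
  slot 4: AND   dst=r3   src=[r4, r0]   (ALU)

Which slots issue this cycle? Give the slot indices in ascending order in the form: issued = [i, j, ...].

issued = [0, 1, 3]

(0) want 1×ALU +2rd +1wr — yes → AL1|MU1|ME2|BR1|rd6|wr1
(1) want 1×MUL +2rd +1wr — yes → AL1|MU0|ME2|BR1|rd4|wr0
(2) want 1×MUL +2rd +1wr — FU → AL1|MU0|ME2|BR1|rd4|wr0
(3) want 1×MEM +2rd +0wr — yes → AL1|MU0|ME1|BR1|rd2|wr0
(4) want 1×ALU +2rd +1wr — WR_PORT → AL1|MU0|ME1|BR1|rd2|wr0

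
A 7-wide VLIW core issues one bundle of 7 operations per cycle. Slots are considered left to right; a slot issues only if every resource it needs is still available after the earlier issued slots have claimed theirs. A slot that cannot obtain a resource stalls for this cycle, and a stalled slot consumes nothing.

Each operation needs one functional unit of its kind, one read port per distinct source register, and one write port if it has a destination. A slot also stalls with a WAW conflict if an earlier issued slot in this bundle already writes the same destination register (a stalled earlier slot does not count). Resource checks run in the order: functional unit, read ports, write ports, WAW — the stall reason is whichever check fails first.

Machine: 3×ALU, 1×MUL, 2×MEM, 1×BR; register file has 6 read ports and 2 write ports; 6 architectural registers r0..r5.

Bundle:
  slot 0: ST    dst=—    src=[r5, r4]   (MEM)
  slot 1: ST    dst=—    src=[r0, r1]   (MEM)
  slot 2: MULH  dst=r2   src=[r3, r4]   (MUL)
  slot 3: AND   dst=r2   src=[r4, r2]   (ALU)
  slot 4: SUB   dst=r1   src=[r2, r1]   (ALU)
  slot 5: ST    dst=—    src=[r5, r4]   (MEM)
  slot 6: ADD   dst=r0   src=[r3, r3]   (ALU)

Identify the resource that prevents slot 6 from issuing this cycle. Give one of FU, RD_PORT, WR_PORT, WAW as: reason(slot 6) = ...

reason(slot 6) = RD_PORT

  0. MEM ⇒ go  {3A/1Mu/1Ld/1B | 4r 2w}
  1. MEM ⇒ go  {3A/1Mu/0Ld/1B | 2r 2w}
  2. MUL→r2 ⇒ go  {3A/0Mu/0Ld/1B | 0r 1w}
  3. ALU→r2 ⇒ no(RD_PORT)  {3A/0Mu/0Ld/1B | 0r 1w}
  4. ALU→r1 ⇒ no(RD_PORT)  {3A/0Mu/0Ld/1B | 0r 1w}
  5. MEM ⇒ no(FU)  {3A/0Mu/0Ld/1B | 0r 1w}
  6. ALU→r0 ⇒ no(RD_PORT)  {3A/0Mu/0Ld/1B | 0r 1w}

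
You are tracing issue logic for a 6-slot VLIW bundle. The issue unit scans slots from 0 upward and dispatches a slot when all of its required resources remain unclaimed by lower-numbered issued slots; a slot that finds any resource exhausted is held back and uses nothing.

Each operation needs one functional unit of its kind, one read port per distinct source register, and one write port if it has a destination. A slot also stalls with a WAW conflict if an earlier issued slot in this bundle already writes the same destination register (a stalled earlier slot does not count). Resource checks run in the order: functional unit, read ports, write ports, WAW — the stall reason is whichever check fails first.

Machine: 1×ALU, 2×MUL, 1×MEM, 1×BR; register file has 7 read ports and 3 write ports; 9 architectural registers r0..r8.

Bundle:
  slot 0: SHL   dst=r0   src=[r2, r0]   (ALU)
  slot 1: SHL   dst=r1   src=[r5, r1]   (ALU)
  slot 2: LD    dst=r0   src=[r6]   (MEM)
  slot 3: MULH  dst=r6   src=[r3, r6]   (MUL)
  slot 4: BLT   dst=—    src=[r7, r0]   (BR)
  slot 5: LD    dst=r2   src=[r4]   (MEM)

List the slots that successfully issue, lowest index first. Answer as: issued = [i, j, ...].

  0. ALU→r0 ⇒ go  {0A/2Mu/1Ld/1B | 5r 2w}
  1. ALU→r1 ⇒ no(FU)  {0A/2Mu/1Ld/1B | 5r 2w}
  2. MEM→r0 ⇒ no(WAW)  {0A/2Mu/1Ld/1B | 5r 2w}
  3. MUL→r6 ⇒ go  {0A/1Mu/1Ld/1B | 3r 1w}
  4. BR ⇒ go  {0A/1Mu/1Ld/0B | 1r 1w}
  5. MEM→r2 ⇒ go  {0A/1Mu/0Ld/0B | 0r 0w}

issued = [0, 3, 4, 5]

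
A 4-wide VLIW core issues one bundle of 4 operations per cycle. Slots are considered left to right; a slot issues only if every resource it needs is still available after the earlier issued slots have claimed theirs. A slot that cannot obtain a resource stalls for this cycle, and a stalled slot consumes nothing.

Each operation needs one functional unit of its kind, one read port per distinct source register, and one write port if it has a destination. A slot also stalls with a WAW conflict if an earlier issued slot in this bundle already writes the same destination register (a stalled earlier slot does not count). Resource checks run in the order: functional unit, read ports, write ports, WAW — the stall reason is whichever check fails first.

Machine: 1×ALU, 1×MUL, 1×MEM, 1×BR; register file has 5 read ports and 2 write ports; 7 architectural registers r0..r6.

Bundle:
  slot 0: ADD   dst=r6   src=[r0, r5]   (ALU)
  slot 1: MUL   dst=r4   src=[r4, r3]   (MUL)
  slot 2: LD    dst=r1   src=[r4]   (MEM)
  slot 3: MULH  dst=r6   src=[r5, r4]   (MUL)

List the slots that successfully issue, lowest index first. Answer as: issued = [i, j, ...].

issued = [0, 1]

[0] ALU needs rd=2 wr=1: ok; after: ALU=0 MUL=1 MEM=1 BR=1, R=3, W=1
[1] MUL needs rd=2 wr=1: ok; after: ALU=0 MUL=0 MEM=1 BR=1, R=1, W=0
[2] MEM needs rd=1 wr=1: WR_PORT; after: ALU=0 MUL=0 MEM=1 BR=1, R=1, W=0
[3] MUL needs rd=2 wr=1: FU; after: ALU=0 MUL=0 MEM=1 BR=1, R=1, W=0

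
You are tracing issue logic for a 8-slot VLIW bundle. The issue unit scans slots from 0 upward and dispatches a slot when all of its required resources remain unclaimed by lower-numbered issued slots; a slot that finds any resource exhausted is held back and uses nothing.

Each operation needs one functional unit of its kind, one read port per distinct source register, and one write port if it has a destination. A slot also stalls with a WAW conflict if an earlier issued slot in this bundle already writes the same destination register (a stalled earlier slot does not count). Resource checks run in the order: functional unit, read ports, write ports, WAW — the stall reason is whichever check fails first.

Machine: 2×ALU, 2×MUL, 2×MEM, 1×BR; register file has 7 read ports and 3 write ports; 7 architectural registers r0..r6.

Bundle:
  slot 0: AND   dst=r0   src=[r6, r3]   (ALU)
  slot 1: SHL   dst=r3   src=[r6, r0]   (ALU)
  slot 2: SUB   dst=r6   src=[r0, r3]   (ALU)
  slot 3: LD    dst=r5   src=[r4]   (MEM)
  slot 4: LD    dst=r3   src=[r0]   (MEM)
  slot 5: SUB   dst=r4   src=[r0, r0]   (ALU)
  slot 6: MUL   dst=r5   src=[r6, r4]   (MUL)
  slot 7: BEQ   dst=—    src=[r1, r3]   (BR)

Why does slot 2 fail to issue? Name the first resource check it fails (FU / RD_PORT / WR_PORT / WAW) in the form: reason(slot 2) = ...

[0] ALU needs rd=2 wr=1: ok; after: ALU=1 MUL=2 MEM=2 BR=1, R=5, W=2
[1] ALU needs rd=2 wr=1: ok; after: ALU=0 MUL=2 MEM=2 BR=1, R=3, W=1
[2] ALU needs rd=2 wr=1: FU; after: ALU=0 MUL=2 MEM=2 BR=1, R=3, W=1
[3] MEM needs rd=1 wr=1: ok; after: ALU=0 MUL=2 MEM=1 BR=1, R=2, W=0
[4] MEM needs rd=1 wr=1: WR_PORT; after: ALU=0 MUL=2 MEM=1 BR=1, R=2, W=0
[5] ALU needs rd=1 wr=1: FU; after: ALU=0 MUL=2 MEM=1 BR=1, R=2, W=0
[6] MUL needs rd=2 wr=1: WR_PORT; after: ALU=0 MUL=2 MEM=1 BR=1, R=2, W=0
[7] BR needs rd=2 wr=0: ok; after: ALU=0 MUL=2 MEM=1 BR=0, R=0, W=0

reason(slot 2) = FU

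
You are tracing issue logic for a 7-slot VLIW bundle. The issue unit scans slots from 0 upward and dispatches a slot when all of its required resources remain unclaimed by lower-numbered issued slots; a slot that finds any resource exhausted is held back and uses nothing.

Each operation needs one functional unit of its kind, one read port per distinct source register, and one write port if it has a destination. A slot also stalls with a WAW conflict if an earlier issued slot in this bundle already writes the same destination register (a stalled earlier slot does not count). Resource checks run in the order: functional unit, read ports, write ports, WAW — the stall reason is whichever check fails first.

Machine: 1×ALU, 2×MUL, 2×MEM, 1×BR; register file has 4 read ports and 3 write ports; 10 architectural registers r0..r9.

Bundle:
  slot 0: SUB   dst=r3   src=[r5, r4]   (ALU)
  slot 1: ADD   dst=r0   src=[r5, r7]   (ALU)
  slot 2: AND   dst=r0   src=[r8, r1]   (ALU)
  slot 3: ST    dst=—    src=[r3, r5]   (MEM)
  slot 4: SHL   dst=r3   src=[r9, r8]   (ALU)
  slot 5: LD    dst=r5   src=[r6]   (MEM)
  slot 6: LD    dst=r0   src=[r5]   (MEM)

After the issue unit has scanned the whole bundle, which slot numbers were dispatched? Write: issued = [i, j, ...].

#0 ALU src=r5,r4 dispatched  <A:0 Mu:2 Ld:2 B:1 rd:2 wr:2>
#1 ALU src=r5,r7 held:FU  <A:0 Mu:2 Ld:2 B:1 rd:2 wr:2>
#2 ALU src=r8,r1 held:FU  <A:0 Mu:2 Ld:2 B:1 rd:2 wr:2>
#3 MEM src=r3,r5 dispatched  <A:0 Mu:2 Ld:1 B:1 rd:0 wr:2>
#4 ALU src=r9,r8 held:FU  <A:0 Mu:2 Ld:1 B:1 rd:0 wr:2>
#5 MEM src=r6 held:RD_PORT  <A:0 Mu:2 Ld:1 B:1 rd:0 wr:2>
#6 MEM src=r5 held:RD_PORT  <A:0 Mu:2 Ld:1 B:1 rd:0 wr:2>

issued = [0, 3]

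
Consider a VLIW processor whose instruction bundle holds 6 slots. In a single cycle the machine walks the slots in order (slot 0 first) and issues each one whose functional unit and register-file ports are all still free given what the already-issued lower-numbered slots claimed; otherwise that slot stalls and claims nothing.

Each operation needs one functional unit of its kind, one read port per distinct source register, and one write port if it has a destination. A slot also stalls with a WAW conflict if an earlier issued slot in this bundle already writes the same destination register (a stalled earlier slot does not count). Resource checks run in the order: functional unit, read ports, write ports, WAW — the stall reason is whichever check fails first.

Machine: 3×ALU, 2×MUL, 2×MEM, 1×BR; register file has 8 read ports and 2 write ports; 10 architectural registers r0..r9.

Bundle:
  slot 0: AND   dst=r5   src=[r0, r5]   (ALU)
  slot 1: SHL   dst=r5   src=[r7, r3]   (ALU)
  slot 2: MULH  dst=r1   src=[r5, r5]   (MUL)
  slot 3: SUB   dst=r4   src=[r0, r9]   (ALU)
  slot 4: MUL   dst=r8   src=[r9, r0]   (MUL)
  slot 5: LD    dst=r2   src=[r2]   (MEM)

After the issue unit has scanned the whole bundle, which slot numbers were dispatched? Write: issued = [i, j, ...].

issued = [0, 2]

(0) want 1×ALU +2rd +1wr — yes → AL2|MU2|ME2|BR1|rd6|wr1
(1) want 1×ALU +2rd +1wr — WAW → AL2|MU2|ME2|BR1|rd6|wr1
(2) want 1×MUL +1rd +1wr — yes → AL2|MU1|ME2|BR1|rd5|wr0
(3) want 1×ALU +2rd +1wr — WR_PORT → AL2|MU1|ME2|BR1|rd5|wr0
(4) want 1×MUL +2rd +1wr — WR_PORT → AL2|MU1|ME2|BR1|rd5|wr0
(5) want 1×MEM +1rd +1wr — WR_PORT → AL2|MU1|ME2|BR1|rd5|wr0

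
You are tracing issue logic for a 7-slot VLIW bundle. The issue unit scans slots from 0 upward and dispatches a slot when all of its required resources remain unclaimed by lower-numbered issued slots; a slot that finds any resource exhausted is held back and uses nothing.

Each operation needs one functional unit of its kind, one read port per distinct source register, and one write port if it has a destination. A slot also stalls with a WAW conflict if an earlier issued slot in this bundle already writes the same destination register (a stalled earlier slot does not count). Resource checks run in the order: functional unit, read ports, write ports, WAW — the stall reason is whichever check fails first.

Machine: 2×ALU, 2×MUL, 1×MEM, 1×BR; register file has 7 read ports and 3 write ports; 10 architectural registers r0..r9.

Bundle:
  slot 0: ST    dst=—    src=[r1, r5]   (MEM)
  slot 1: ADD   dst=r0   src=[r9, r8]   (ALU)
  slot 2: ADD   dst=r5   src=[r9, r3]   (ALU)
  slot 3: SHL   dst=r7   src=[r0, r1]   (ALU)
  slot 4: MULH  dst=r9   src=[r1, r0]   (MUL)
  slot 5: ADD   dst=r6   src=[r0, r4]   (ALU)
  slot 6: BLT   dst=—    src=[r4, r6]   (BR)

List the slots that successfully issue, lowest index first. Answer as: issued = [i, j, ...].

#0 MEM src=r1,r5 dispatched  <A:2 Mu:2 Ld:0 B:1 rd:5 wr:3>
#1 ALU src=r9,r8 dispatched  <A:1 Mu:2 Ld:0 B:1 rd:3 wr:2>
#2 ALU src=r9,r3 dispatched  <A:0 Mu:2 Ld:0 B:1 rd:1 wr:1>
#3 ALU src=r0,r1 held:FU  <A:0 Mu:2 Ld:0 B:1 rd:1 wr:1>
#4 MUL src=r1,r0 held:RD_PORT  <A:0 Mu:2 Ld:0 B:1 rd:1 wr:1>
#5 ALU src=r0,r4 held:FU  <A:0 Mu:2 Ld:0 B:1 rd:1 wr:1>
#6 BR src=r4,r6 held:RD_PORT  <A:0 Mu:2 Ld:0 B:1 rd:1 wr:1>

issued = [0, 1, 2]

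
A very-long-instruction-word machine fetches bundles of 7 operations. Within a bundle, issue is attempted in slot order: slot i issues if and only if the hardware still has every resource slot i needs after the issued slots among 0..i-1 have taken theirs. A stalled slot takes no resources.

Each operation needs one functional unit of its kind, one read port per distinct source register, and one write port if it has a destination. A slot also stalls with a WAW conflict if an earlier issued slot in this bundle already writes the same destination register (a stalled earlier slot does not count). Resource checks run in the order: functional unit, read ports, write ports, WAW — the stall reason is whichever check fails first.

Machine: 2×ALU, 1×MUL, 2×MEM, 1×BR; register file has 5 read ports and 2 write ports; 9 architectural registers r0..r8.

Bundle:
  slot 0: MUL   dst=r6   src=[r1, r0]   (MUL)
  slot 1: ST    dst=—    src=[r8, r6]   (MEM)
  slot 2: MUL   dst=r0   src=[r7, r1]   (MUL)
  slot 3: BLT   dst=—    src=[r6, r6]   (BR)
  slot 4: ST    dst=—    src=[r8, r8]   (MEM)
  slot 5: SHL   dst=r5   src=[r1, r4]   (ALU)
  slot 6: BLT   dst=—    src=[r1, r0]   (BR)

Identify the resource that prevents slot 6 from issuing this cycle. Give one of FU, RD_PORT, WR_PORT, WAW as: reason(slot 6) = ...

reason(slot 6) = FU

#0 MUL src=r1,r0 dispatched  <A:2 Mu:0 Ld:2 B:1 rd:3 wr:1>
#1 MEM src=r8,r6 dispatched  <A:2 Mu:0 Ld:1 B:1 rd:1 wr:1>
#2 MUL src=r7,r1 held:FU  <A:2 Mu:0 Ld:1 B:1 rd:1 wr:1>
#3 BR src=r6,r6 dispatched  <A:2 Mu:0 Ld:1 B:0 rd:0 wr:1>
#4 MEM src=r8,r8 held:RD_PORT  <A:2 Mu:0 Ld:1 B:0 rd:0 wr:1>
#5 ALU src=r1,r4 held:RD_PORT  <A:2 Mu:0 Ld:1 B:0 rd:0 wr:1>
#6 BR src=r1,r0 held:FU  <A:2 Mu:0 Ld:1 B:0 rd:0 wr:1>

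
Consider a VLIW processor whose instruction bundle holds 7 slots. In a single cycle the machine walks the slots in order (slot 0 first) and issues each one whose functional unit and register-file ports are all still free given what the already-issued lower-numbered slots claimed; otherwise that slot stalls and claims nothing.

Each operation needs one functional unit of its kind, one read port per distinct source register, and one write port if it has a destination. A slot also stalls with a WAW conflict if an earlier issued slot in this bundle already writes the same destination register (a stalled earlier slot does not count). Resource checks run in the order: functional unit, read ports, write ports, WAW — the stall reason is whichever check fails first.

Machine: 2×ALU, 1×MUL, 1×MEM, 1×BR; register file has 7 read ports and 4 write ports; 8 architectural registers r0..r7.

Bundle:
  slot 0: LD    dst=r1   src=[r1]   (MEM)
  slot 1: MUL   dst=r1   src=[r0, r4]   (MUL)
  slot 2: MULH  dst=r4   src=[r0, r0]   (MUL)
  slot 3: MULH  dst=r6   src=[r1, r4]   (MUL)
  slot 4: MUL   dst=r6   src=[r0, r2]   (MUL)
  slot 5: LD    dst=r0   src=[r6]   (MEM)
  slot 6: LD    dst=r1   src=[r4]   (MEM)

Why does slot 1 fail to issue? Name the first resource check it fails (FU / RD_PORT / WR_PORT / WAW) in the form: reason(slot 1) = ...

(0) want 1×MEM +1rd +1wr — yes → AL2|MU1|ME0|BR1|rd6|wr3
(1) want 1×MUL +2rd +1wr — WAW → AL2|MU1|ME0|BR1|rd6|wr3
(2) want 1×MUL +1rd +1wr — yes → AL2|MU0|ME0|BR1|rd5|wr2
(3) want 1×MUL +2rd +1wr — FU → AL2|MU0|ME0|BR1|rd5|wr2
(4) want 1×MUL +2rd +1wr — FU → AL2|MU0|ME0|BR1|rd5|wr2
(5) want 1×MEM +1rd +1wr — FU → AL2|MU0|ME0|BR1|rd5|wr2
(6) want 1×MEM +1rd +1wr — FU → AL2|MU0|ME0|BR1|rd5|wr2

reason(slot 1) = WAW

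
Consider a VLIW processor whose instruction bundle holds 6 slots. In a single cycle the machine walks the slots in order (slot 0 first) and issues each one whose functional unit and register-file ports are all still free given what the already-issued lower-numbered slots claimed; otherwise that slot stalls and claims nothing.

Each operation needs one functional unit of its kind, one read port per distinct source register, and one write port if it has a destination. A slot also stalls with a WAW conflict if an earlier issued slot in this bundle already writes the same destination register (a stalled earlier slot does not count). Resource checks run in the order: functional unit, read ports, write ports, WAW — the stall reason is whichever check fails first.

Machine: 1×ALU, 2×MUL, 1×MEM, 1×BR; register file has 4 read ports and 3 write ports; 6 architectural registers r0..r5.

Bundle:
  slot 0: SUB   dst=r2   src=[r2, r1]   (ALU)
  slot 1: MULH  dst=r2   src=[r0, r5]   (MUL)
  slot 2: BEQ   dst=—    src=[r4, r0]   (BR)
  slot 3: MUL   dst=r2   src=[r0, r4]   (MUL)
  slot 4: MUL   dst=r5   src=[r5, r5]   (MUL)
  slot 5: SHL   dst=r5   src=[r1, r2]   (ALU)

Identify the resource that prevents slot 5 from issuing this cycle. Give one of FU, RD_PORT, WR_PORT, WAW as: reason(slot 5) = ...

(0) want 1×ALU +2rd +1wr — yes → AL0|MU2|ME1|BR1|rd2|wr2
(1) want 1×MUL +2rd +1wr — WAW → AL0|MU2|ME1|BR1|rd2|wr2
(2) want 1×BR +2rd +0wr — yes → AL0|MU2|ME1|BR0|rd0|wr2
(3) want 1×MUL +2rd +1wr — RD_PORT → AL0|MU2|ME1|BR0|rd0|wr2
(4) want 1×MUL +1rd +1wr — RD_PORT → AL0|MU2|ME1|BR0|rd0|wr2
(5) want 1×ALU +2rd +1wr — FU → AL0|MU2|ME1|BR0|rd0|wr2

reason(slot 5) = FU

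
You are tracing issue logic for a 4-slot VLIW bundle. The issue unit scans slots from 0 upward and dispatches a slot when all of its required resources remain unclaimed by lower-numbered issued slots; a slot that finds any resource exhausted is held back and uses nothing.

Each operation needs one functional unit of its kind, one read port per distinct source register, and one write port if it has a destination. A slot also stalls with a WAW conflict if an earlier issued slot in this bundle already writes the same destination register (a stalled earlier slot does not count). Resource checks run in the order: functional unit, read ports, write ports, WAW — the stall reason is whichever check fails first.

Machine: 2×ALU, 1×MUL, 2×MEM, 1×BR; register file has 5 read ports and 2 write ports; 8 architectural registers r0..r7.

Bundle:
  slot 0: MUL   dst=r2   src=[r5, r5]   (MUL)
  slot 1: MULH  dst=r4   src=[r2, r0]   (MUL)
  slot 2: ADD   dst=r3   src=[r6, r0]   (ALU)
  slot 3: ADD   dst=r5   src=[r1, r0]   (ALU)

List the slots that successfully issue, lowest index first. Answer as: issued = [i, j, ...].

issued = [0, 2]

[0] MUL needs rd=1 wr=1: ok; after: ALU=2 MUL=0 MEM=2 BR=1, R=4, W=1
[1] MUL needs rd=2 wr=1: FU; after: ALU=2 MUL=0 MEM=2 BR=1, R=4, W=1
[2] ALU needs rd=2 wr=1: ok; after: ALU=1 MUL=0 MEM=2 BR=1, R=2, W=0
[3] ALU needs rd=2 wr=1: WR_PORT; after: ALU=1 MUL=0 MEM=2 BR=1, R=2, W=0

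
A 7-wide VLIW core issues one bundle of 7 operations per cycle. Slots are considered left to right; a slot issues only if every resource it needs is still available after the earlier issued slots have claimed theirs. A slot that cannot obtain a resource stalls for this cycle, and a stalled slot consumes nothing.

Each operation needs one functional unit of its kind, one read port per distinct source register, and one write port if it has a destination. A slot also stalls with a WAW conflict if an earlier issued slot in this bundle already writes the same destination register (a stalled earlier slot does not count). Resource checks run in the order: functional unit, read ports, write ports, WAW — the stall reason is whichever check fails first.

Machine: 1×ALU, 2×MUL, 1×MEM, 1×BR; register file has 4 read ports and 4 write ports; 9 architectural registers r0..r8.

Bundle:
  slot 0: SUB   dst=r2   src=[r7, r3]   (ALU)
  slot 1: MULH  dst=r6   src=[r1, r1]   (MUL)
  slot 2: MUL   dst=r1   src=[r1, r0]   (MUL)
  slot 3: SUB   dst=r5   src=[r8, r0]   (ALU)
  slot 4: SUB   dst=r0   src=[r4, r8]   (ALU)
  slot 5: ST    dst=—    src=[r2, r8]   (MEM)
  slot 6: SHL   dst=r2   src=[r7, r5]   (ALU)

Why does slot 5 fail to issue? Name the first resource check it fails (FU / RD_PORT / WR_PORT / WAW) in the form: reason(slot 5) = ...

(0) want 1×ALU +2rd +1wr — yes → AL0|MU2|ME1|BR1|rd2|wr3
(1) want 1×MUL +1rd +1wr — yes → AL0|MU1|ME1|BR1|rd1|wr2
(2) want 1×MUL +2rd +1wr — RD_PORT → AL0|MU1|ME1|BR1|rd1|wr2
(3) want 1×ALU +2rd +1wr — FU → AL0|MU1|ME1|BR1|rd1|wr2
(4) want 1×ALU +2rd +1wr — FU → AL0|MU1|ME1|BR1|rd1|wr2
(5) want 1×MEM +2rd +0wr — RD_PORT → AL0|MU1|ME1|BR1|rd1|wr2
(6) want 1×ALU +2rd +1wr — FU → AL0|MU1|ME1|BR1|rd1|wr2

reason(slot 5) = RD_PORT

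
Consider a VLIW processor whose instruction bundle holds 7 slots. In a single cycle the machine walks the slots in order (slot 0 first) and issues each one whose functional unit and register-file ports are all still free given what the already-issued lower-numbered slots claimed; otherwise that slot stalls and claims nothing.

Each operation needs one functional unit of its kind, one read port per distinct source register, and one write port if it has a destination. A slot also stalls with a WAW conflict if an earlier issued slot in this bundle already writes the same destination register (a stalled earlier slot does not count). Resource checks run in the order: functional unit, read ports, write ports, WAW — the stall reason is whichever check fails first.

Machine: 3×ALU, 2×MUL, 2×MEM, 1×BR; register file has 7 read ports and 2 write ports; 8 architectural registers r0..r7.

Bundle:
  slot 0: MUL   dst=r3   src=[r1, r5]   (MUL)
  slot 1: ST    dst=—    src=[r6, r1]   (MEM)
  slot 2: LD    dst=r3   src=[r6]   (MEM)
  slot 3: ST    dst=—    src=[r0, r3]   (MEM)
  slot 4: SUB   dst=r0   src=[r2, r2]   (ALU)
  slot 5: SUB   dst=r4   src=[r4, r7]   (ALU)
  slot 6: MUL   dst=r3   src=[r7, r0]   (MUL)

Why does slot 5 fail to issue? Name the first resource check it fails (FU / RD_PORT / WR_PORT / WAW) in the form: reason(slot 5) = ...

(0) want 1×MUL +2rd +1wr — yes → AL3|MU1|ME2|BR1|rd5|wr1
(1) want 1×MEM +2rd +0wr — yes → AL3|MU1|ME1|BR1|rd3|wr1
(2) want 1×MEM +1rd +1wr — WAW → AL3|MU1|ME1|BR1|rd3|wr1
(3) want 1×MEM +2rd +0wr — yes → AL3|MU1|ME0|BR1|rd1|wr1
(4) want 1×ALU +1rd +1wr — yes → AL2|MU1|ME0|BR1|rd0|wr0
(5) want 1×ALU +2rd +1wr — RD_PORT → AL2|MU1|ME0|BR1|rd0|wr0
(6) want 1×MUL +2rd +1wr — RD_PORT → AL2|MU1|ME0|BR1|rd0|wr0

reason(slot 5) = RD_PORT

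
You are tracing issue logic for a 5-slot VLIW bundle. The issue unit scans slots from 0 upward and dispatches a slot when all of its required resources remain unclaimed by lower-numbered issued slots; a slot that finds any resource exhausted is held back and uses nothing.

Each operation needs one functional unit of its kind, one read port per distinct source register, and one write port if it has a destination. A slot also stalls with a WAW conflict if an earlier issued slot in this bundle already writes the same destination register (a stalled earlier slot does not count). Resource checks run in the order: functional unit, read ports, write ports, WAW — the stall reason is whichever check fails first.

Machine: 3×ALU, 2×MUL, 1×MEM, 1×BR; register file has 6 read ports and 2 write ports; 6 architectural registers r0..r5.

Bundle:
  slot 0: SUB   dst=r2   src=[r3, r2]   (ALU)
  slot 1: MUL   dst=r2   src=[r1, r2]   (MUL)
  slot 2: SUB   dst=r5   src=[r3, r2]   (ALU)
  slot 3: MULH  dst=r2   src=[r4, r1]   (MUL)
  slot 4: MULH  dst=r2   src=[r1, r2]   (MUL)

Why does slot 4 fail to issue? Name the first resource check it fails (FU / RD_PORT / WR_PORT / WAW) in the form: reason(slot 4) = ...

reason(slot 4) = WR_PORT

  0. ALU→r2 ⇒ go  {2A/2Mu/1Ld/1B | 4r 1w}
  1. MUL→r2 ⇒ no(WAW)  {2A/2Mu/1Ld/1B | 4r 1w}
  2. ALU→r5 ⇒ go  {1A/2Mu/1Ld/1B | 2r 0w}
  3. MUL→r2 ⇒ no(WR_PORT)  {1A/2Mu/1Ld/1B | 2r 0w}
  4. MUL→r2 ⇒ no(WR_PORT)  {1A/2Mu/1Ld/1B | 2r 0w}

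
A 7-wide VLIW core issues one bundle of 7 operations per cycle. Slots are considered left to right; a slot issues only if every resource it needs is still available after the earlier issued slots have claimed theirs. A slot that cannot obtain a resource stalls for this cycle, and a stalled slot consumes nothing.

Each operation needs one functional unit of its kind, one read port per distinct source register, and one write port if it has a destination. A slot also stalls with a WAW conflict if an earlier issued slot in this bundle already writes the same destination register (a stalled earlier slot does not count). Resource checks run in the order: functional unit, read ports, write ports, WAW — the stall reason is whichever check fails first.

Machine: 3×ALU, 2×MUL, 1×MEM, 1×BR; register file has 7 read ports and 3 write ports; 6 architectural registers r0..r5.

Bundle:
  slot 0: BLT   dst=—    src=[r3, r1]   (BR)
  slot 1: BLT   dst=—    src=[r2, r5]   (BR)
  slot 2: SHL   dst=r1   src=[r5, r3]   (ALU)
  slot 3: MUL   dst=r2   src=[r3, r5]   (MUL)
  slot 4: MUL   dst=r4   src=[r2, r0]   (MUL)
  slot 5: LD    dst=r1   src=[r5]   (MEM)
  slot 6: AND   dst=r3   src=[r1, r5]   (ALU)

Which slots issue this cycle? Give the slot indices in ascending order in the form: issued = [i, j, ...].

issued = [0, 2, 3]

  0. BR ⇒ go  {3A/2Mu/1Ld/0B | 5r 3w}
  1. BR ⇒ no(FU)  {3A/2Mu/1Ld/0B | 5r 3w}
  2. ALU→r1 ⇒ go  {2A/2Mu/1Ld/0B | 3r 2w}
  3. MUL→r2 ⇒ go  {2A/1Mu/1Ld/0B | 1r 1w}
  4. MUL→r4 ⇒ no(RD_PORT)  {2A/1Mu/1Ld/0B | 1r 1w}
  5. MEM→r1 ⇒ no(WAW)  {2A/1Mu/1Ld/0B | 1r 1w}
  6. ALU→r3 ⇒ no(RD_PORT)  {2A/1Mu/1Ld/0B | 1r 1w}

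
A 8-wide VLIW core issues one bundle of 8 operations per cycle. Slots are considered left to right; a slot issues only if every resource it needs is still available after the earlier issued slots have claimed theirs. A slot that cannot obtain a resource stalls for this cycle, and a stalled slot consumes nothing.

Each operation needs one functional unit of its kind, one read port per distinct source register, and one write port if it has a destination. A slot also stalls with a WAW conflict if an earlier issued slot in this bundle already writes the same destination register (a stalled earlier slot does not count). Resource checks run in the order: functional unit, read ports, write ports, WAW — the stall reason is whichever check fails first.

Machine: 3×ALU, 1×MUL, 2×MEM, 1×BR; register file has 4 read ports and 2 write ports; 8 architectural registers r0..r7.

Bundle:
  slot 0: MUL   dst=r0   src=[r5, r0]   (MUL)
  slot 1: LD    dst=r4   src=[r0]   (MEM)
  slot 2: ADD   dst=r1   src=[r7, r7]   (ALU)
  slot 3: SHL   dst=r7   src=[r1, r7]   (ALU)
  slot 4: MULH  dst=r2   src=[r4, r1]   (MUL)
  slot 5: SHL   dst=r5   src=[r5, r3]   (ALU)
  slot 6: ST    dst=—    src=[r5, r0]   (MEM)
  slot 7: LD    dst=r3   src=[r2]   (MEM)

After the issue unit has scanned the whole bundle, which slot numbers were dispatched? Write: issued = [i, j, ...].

  0. MUL→r0 ⇒ go  {3A/0Mu/2Ld/1B | 2r 1w}
  1. MEM→r4 ⇒ go  {3A/0Mu/1Ld/1B | 1r 0w}
  2. ALU→r1 ⇒ no(WR_PORT)  {3A/0Mu/1Ld/1B | 1r 0w}
  3. ALU→r7 ⇒ no(RD_PORT)  {3A/0Mu/1Ld/1B | 1r 0w}
  4. MUL→r2 ⇒ no(FU)  {3A/0Mu/1Ld/1B | 1r 0w}
  5. ALU→r5 ⇒ no(RD_PORT)  {3A/0Mu/1Ld/1B | 1r 0w}
  6. MEM ⇒ no(RD_PORT)  {3A/0Mu/1Ld/1B | 1r 0w}
  7. MEM→r3 ⇒ no(WR_PORT)  {3A/0Mu/1Ld/1B | 1r 0w}

issued = [0, 1]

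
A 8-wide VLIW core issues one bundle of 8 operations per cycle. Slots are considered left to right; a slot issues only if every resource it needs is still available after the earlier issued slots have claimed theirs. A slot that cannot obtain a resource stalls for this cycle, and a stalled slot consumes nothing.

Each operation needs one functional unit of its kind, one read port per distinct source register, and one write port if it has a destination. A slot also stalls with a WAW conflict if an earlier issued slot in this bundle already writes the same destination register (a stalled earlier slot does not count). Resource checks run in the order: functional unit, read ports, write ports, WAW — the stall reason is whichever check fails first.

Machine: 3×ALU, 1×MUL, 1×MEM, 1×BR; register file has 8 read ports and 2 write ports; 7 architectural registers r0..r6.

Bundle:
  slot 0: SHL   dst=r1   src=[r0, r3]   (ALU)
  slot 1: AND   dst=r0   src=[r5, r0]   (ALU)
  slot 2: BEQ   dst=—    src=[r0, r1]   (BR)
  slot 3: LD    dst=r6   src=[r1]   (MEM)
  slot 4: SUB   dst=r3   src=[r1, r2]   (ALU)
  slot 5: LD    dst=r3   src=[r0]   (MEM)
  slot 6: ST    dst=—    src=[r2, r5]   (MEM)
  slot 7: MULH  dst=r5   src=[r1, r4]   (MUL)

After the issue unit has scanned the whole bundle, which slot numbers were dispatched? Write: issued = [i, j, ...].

issued = [0, 1, 2, 6]

slot 0 (ALU): ISSUE — free A2,Mu1,Ld1,B1 rp6 wp1
slot 1 (ALU): ISSUE — free A1,Mu1,Ld1,B1 rp4 wp0
slot 2 (BR): ISSUE — free A1,Mu1,Ld1,B0 rp2 wp0
slot 3 (MEM): stall WR_PORT — free A1,Mu1,Ld1,B0 rp2 wp0
slot 4 (ALU): stall WR_PORT — free A1,Mu1,Ld1,B0 rp2 wp0
slot 5 (MEM): stall WR_PORT — free A1,Mu1,Ld1,B0 rp2 wp0
slot 6 (MEM): ISSUE — free A1,Mu1,Ld0,B0 rp0 wp0
slot 7 (MUL): stall RD_PORT — free A1,Mu1,Ld0,B0 rp0 wp0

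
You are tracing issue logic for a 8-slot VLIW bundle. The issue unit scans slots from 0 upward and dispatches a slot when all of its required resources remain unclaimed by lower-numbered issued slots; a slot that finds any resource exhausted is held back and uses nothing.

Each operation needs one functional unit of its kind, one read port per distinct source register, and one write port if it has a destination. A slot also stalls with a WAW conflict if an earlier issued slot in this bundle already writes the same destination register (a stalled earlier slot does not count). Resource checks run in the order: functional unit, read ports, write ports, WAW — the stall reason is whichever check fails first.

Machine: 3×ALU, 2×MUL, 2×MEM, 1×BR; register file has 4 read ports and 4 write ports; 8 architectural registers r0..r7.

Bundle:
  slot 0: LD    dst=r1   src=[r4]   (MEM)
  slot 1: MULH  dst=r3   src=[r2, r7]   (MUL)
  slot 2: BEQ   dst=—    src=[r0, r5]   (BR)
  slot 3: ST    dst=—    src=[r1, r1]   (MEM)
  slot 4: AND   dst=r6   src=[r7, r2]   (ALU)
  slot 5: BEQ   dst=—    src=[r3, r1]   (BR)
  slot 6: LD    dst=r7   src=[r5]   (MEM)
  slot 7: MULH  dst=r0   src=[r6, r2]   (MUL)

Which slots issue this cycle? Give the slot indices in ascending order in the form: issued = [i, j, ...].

[0] MEM needs rd=1 wr=1: ok; after: ALU=3 MUL=2 MEM=1 BR=1, R=3, W=3
[1] MUL needs rd=2 wr=1: ok; after: ALU=3 MUL=1 MEM=1 BR=1, R=1, W=2
[2] BR needs rd=2 wr=0: RD_PORT; after: ALU=3 MUL=1 MEM=1 BR=1, R=1, W=2
[3] MEM needs rd=1 wr=0: ok; after: ALU=3 MUL=1 MEM=0 BR=1, R=0, W=2
[4] ALU needs rd=2 wr=1: RD_PORT; after: ALU=3 MUL=1 MEM=0 BR=1, R=0, W=2
[5] BR needs rd=2 wr=0: RD_PORT; after: ALU=3 MUL=1 MEM=0 BR=1, R=0, W=2
[6] MEM needs rd=1 wr=1: FU; after: ALU=3 MUL=1 MEM=0 BR=1, R=0, W=2
[7] MUL needs rd=2 wr=1: RD_PORT; after: ALU=3 MUL=1 MEM=0 BR=1, R=0, W=2

issued = [0, 1, 3]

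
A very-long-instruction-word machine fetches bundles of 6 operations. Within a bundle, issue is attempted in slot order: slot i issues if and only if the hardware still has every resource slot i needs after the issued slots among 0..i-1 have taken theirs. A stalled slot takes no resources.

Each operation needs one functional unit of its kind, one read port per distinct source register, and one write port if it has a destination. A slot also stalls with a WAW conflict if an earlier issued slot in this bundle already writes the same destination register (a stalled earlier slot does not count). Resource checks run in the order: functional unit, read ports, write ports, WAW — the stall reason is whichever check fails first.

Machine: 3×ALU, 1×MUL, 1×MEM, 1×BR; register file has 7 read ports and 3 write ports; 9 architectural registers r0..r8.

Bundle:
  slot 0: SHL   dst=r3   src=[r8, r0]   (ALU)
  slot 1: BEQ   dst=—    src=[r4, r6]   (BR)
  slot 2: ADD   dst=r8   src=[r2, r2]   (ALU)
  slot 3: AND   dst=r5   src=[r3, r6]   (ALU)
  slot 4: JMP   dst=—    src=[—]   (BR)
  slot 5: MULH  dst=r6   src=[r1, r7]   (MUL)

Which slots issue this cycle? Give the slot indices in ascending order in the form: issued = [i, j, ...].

(0) want 1×ALU +2rd +1wr — yes → AL2|MU1|ME1|BR1|rd5|wr2
(1) want 1×BR +2rd +0wr — yes → AL2|MU1|ME1|BR0|rd3|wr2
(2) want 1×ALU +1rd +1wr — yes → AL1|MU1|ME1|BR0|rd2|wr1
(3) want 1×ALU +2rd +1wr — yes → AL0|MU1|ME1|BR0|rd0|wr0
(4) want 1×BR +0rd +0wr — FU → AL0|MU1|ME1|BR0|rd0|wr0
(5) want 1×MUL +2rd +1wr — RD_PORT → AL0|MU1|ME1|BR0|rd0|wr0

issued = [0, 1, 2, 3]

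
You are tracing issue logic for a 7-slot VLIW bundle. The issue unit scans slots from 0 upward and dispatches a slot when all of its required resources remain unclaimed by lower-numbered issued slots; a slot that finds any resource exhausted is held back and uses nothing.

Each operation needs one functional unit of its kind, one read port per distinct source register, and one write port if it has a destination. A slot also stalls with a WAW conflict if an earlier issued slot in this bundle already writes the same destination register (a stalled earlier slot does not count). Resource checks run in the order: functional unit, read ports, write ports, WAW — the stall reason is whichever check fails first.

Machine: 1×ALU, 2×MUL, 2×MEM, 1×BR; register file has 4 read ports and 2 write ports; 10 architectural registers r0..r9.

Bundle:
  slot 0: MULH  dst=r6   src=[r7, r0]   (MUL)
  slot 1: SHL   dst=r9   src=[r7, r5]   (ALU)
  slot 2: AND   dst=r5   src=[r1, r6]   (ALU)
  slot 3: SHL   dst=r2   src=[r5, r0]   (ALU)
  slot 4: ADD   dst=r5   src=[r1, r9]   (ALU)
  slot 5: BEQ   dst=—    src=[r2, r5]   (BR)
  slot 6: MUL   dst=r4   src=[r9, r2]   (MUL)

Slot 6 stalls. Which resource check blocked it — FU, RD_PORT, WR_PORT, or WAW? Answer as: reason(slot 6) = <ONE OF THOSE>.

slot 0 (MUL): ISSUE — free A1,Mu1,Ld2,B1 rp2 wp1
slot 1 (ALU): ISSUE — free A0,Mu1,Ld2,B1 rp0 wp0
slot 2 (ALU): stall FU — free A0,Mu1,Ld2,B1 rp0 wp0
slot 3 (ALU): stall FU — free A0,Mu1,Ld2,B1 rp0 wp0
slot 4 (ALU): stall FU — free A0,Mu1,Ld2,B1 rp0 wp0
slot 5 (BR): stall RD_PORT — free A0,Mu1,Ld2,B1 rp0 wp0
slot 6 (MUL): stall RD_PORT — free A0,Mu1,Ld2,B1 rp0 wp0

reason(slot 6) = RD_PORT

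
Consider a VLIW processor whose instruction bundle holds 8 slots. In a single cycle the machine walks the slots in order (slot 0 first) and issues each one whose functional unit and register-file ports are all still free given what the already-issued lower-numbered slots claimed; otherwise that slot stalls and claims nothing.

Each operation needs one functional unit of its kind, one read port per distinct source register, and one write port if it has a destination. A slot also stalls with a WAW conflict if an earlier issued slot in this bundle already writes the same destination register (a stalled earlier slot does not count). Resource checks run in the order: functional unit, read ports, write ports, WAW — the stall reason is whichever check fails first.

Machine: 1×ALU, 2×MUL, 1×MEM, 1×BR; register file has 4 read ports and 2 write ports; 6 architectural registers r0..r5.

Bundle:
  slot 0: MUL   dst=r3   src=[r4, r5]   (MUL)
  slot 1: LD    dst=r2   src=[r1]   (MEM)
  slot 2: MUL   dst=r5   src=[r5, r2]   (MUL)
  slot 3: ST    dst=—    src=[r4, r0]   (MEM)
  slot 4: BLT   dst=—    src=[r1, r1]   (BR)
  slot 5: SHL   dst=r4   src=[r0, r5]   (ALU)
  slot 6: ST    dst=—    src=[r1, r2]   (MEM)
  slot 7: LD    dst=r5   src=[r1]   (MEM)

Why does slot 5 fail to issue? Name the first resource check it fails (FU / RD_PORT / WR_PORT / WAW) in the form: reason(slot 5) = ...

reason(slot 5) = RD_PORT

#0 MUL src=r4,r5 dispatched  <A:1 Mu:1 Ld:1 B:1 rd:2 wr:1>
#1 MEM src=r1 dispatched  <A:1 Mu:1 Ld:0 B:1 rd:1 wr:0>
#2 MUL src=r5,r2 held:RD_PORT  <A:1 Mu:1 Ld:0 B:1 rd:1 wr:0>
#3 MEM src=r4,r0 held:FU  <A:1 Mu:1 Ld:0 B:1 rd:1 wr:0>
#4 BR src=r1,r1 dispatched  <A:1 Mu:1 Ld:0 B:0 rd:0 wr:0>
#5 ALU src=r0,r5 held:RD_PORT  <A:1 Mu:1 Ld:0 B:0 rd:0 wr:0>
#6 MEM src=r1,r2 held:FU  <A:1 Mu:1 Ld:0 B:0 rd:0 wr:0>
#7 MEM src=r1 held:FU  <A:1 Mu:1 Ld:0 B:0 rd:0 wr:0>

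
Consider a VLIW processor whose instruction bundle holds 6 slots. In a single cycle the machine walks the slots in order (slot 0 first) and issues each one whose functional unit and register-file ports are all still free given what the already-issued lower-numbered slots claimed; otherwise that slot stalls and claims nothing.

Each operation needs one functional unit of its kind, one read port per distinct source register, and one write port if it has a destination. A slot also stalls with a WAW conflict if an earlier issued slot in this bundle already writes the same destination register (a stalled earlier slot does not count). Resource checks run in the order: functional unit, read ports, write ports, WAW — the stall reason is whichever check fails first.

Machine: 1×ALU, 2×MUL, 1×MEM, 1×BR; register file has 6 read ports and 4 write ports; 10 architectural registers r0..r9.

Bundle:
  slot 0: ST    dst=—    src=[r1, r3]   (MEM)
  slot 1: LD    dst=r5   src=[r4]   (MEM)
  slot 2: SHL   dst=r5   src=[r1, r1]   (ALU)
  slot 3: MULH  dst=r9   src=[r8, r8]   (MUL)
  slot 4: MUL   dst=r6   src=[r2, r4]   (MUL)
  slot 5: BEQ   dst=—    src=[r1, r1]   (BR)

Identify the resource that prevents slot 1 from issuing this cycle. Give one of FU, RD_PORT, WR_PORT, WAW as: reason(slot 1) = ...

slot 0 (MEM): ISSUE — free A1,Mu2,Ld0,B1 rp4 wp4
slot 1 (MEM): stall FU — free A1,Mu2,Ld0,B1 rp4 wp4
slot 2 (ALU): ISSUE — free A0,Mu2,Ld0,B1 rp3 wp3
slot 3 (MUL): ISSUE — free A0,Mu1,Ld0,B1 rp2 wp2
slot 4 (MUL): ISSUE — free A0,Mu0,Ld0,B1 rp0 wp1
slot 5 (BR): stall RD_PORT — free A0,Mu0,Ld0,B1 rp0 wp1

reason(slot 1) = FU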